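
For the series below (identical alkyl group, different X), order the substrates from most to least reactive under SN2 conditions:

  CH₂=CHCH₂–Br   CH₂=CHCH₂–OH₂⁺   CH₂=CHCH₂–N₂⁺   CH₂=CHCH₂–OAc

The skeletons are identical, so relative rate is governed entirely by leaving-group ability.
A good leaving group is a weak base: the lower the pKₐ of its conjugate acid, the more readily it departs.
CH₂=CHCH₂–N₂⁺ loses N₂: no meaningful conjugate acid; N₂ departs as an exceptionally stable neutral molecule
CH₂=CHCH₂–Br loses Br⁻: pKₐ(HBr) ≈ -9
CH₂=CHCH₂–OH₂⁺ loses H₂O: pKₐ(H₃O⁺) ≈ -1.7
CH₂=CHCH₂–OAc loses AcO⁻: pKₐ(CH₃COOH) ≈ 4.8

CH₂=CHCH₂–N₂⁺ > CH₂=CHCH₂–Br > CH₂=CHCH₂–OH₂⁺ > CH₂=CHCH₂–OAc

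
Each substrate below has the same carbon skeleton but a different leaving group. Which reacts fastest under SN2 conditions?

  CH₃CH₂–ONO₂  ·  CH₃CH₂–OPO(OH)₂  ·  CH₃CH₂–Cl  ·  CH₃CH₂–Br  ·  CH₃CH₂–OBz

Identical carbon frameworks mean the comparison reduces to leaving-group quality.
Leaving-group ability tracks the stability of the departed species; conjugate-acid pKₐ is the usual yardstick (lower pKₐ → better LG).
CH₃CH₂–Br loses Br⁻: pKₐ(HBr) ≈ -9
CH₃CH₂–Cl loses Cl⁻: pKₐ(HCl) ≈ -7
CH₃CH₂–ONO₂ loses NO₃⁻: pKₐ(HNO₃) ≈ -1.3
CH₃CH₂–OPO(OH)₂ loses H₂PO₄⁻: pKₐ(H₃PO₄) ≈ 2.1
CH₃CH₂–OBz loses PhCOO⁻: pKₐ(C₆H₅COOH) ≈ 4.2

CH₃CH₂–Br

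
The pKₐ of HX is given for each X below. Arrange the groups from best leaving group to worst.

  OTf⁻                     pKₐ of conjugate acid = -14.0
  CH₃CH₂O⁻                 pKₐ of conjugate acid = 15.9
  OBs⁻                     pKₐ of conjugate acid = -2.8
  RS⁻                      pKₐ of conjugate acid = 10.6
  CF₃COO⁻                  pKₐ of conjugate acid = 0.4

Lower conjugate-acid pKₐ ⇒ weaker base ⇒ better leaving group.
Sorting by the given values: OTf⁻ (-14.0), OBs⁻ (-2.8), CF₃COO⁻ (0.4), RS⁻ (10.6), CH₃CH₂O⁻ (15.9).

OTf⁻ > OBs⁻ > CF₃COO⁻ > RS⁻ > CH₃CH₂O⁻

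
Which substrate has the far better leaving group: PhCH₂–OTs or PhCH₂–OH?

From PhCH₂–OH the departing group would be OH⁻ (pKₐ(H₂O) ≈ 15.7). Strong base; essentially never leaves without prior activation.
From PhCH₂–OTs the leaving group is OTs⁻ (pKₐ(p-CH₃C₆H₄SO₃H (TsOH)) ≈ -2.8). Resonance-delocalised arenesulfonate.
(In practice PhCH₂–OTs is made from PhCH₂–OH by treatment with TsCl / pyridine, converting the hydroxyl into a tosylate.)

PhCH₂–OTs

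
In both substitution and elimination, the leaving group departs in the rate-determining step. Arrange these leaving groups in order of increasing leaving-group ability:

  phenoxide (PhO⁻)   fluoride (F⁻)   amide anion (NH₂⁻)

Rank by basicity of the departing species: weakest base leaves most easily.
fluoride (F⁻): pKₐ(HF) ≈ 3.2
phenoxide (PhO⁻): pKₐ(C₆H₅OH (phenol)) ≈ 10 — resonance into the ring helps, but still a poor LG
amide anion (NH₂⁻): pKₐ(NH₃) ≈ 38 — extremely strong base; never a leaving group
The question asks for worst first, so the sequence is read in increasing leaving-group ability.

amide anion (NH₂⁻) < phenoxide (PhO⁻) < fluoride (F⁻)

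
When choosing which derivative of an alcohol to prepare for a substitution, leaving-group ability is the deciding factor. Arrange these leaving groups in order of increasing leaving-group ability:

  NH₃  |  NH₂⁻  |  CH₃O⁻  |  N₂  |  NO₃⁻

NH₂⁻ < CH₃O⁻ < NH₃ < NO₃⁻ < N₂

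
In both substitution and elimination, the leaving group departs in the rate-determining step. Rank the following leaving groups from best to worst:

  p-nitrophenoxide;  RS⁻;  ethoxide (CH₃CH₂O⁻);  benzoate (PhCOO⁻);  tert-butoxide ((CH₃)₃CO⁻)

Rank by basicity of the departing species: weakest base leaves most easily.
benzoate (PhCOO⁻): pKₐ(C₆H₅COOH) ≈ 4.2 — aryl carboxylate
p-nitrophenoxide: pKₐ(p-nitrophenol) ≈ 7.2 — nitro group delocalises the charge; the classic chromogenic LG
RS⁻: pKₐ(RSH (a thiol)) ≈ 10.5
ethoxide (CH₃CH₂O⁻): pKₐ(CH₃CH₂OH) ≈ 16 — strong base; alkoxides do not leave unassisted
tert-butoxide ((CH₃)₃CO⁻): pKₐ(t-BuOH) ≈ 18 — bulky, strongly basic alkoxide

benzoate (PhCOO⁻) > p-nitrophenoxide > RS⁻ > ethoxide (CH₃CH₂O⁻) > tert-butoxide ((CH₃)₃CO⁻)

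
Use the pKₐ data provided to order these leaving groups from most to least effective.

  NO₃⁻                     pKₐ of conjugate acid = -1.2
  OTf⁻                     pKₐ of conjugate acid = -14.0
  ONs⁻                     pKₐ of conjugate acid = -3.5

Lower conjugate-acid pKₐ ⇒ weaker base ⇒ better leaving group.
Sorting by the given values: OTf⁻ (-14.0), ONs⁻ (-3.5), NO₃⁻ (-1.2).

OTf⁻ > ONs⁻ > NO₃⁻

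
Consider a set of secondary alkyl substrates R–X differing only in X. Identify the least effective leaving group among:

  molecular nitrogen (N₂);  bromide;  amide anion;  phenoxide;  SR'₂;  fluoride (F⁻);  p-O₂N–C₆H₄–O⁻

amide anion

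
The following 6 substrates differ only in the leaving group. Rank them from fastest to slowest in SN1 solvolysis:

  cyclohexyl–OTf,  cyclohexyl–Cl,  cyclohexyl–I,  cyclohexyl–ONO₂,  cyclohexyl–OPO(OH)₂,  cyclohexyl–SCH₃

Same R in every case — rank the leaving groups.
The more stable X⁻ (or X) is on its own — i.e. the weaker a base it is — the better a leaving group it makes.
cyclohexyl–OTf loses OTf⁻: pKₐ(CF₃SO₃H (triflic acid)) ≈ -14
cyclohexyl–I loses I⁻: pKₐ(HI) ≈ -10
cyclohexyl–Cl loses Cl⁻: pKₐ(HCl) ≈ -7
cyclohexyl–ONO₂ loses NO₃⁻: pKₐ(HNO₃) ≈ -1.3
cyclohexyl–OPO(OH)₂ loses H₂PO₄⁻: pKₐ(H₃PO₄) ≈ 2.1
cyclohexyl–SCH₃ loses RS⁻: pKₐ(RSH (a thiol)) ≈ 10.5

cyclohexyl–OTf > cyclohexyl–I > cyclohexyl–Cl > cyclohexyl–ONO₂ > cyclohexyl–OPO(OH)₂ > cyclohexyl–SCH₃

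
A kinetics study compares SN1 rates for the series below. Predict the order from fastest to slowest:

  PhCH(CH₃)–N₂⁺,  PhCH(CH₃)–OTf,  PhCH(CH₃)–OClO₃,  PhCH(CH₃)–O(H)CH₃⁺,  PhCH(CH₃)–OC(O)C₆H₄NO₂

With the same alkyl group throughout, only the leaving group differentiates the rates.
Leaving-group ability tracks the stability of the departed species; conjugate-acid pKₐ is the usual yardstick (lower pKₐ → better LG).
PhCH(CH₃)–N₂⁺ loses N₂: no meaningful conjugate acid; N₂ departs as an exceptionally stable neutral molecule
PhCH(CH₃)–OTf loses OTf⁻: pKₐ(CF₃SO₃H (triflic acid)) ≈ -14
PhCH(CH₃)–OClO₃ loses ClO₄⁻: pKₐ(HClO₄) ≈ -10
PhCH(CH₃)–O(H)CH₃⁺ loses R'OH: pKₐ(R'OH₂⁺) ≈ -2.4
PhCH(CH₃)–OC(O)C₆H₄NO₂ loses p-O₂N–C₆H₄–COO⁻: pKₐ(p-nitrobenzoic acid) ≈ 3.4

PhCH(CH₃)–N₂⁺ > PhCH(CH₃)–OTf > PhCH(CH₃)–OClO₃ > PhCH(CH₃)–O(H)CH₃⁺ > PhCH(CH₃)–OC(O)C₆H₄NO₂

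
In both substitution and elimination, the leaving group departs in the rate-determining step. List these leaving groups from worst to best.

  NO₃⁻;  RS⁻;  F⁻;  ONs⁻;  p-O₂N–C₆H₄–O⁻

RS⁻ < p-O₂N–C₆H₄–O⁻ < F⁻ < NO₃⁻ < ONs⁻

Rank by basicity of the departing species: weakest base leaves most easily.
ONs⁻: pKₐ(p-O₂NC₆H₄SO₃H) ≈ -3.5
NO₃⁻: pKₐ(HNO₃) ≈ -1.3
F⁻: pKₐ(HF) ≈ 3.2 — small and strongly basic; the poor halide leaving group
p-O₂N–C₆H₄–O⁻: pKₐ(p-nitrophenol) ≈ 7.2 — nitro group delocalises the charge; the classic chromogenic LG
RS⁻: pKₐ(RSH (a thiol)) ≈ 10.5 — moderately basic; rarely leaves without activation
Reversing gives the worst-to-best order requested.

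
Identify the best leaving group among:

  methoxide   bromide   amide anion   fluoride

bromide

A good leaving group is a weak base: the lower the pKₐ of its conjugate acid, the more readily it departs.
bromide: pKₐ(HBr) ≈ -9
fluoride: pKₐ(HF) ≈ 3.2
methoxide: pKₐ(CH₃OH) ≈ 15.5
amide anion: pKₐ(NH₃) ≈ 38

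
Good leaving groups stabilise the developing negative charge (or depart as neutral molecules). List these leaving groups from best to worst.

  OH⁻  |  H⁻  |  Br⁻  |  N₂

N₂ > Br⁻ > OH⁻ > H⁻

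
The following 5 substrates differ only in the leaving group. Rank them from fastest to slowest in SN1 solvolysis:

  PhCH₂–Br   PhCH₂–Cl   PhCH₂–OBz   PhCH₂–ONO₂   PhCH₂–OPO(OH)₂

Identical carbon frameworks mean the comparison reduces to leaving-group quality.
A good leaving group is a weak base: the lower the pKₐ of its conjugate acid, the more readily it departs.
PhCH₂–Br loses Br⁻: pKₐ(HBr) ≈ -9
PhCH₂–Cl loses Cl⁻: pKₐ(HCl) ≈ -7
PhCH₂–ONO₂ loses NO₃⁻: pKₐ(HNO₃) ≈ -1.3
PhCH₂–OPO(OH)₂ loses H₂PO₄⁻: pKₐ(H₃PO₄) ≈ 2.1
PhCH₂–OBz loses PhCOO⁻: pKₐ(C₆H₅COOH) ≈ 4.2

PhCH₂–Br > PhCH₂–Cl > PhCH₂–ONO₂ > PhCH₂–OPO(OH)₂ > PhCH₂–OBz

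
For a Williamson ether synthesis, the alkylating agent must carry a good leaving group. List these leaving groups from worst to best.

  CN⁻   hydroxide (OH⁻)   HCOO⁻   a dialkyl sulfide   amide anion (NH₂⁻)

a dialkyl sulfide: pKₐ(R'₂SH⁺) ≈ -7 — neutral; leaves from a sulfonium salt (R–SR'₂⁺)
HCOO⁻: pKₐ(HCOOH) ≈ 3.8 — resonance-stabilised carboxylate
CN⁻: pKₐ(HCN) ≈ 9.2 — sp carbon stabilises the charge somewhat, but still a poor LG
hydroxide (OH⁻): pKₐ(H₂O) ≈ 15.7 — strong base; essentially never leaves without prior activation
amide anion (NH₂⁻): pKₐ(NH₃) ≈ 38 — extremely strong base; never a leaving group
Listed from poorest to best leaving group as asked.

amide anion (NH₂⁻) < hydroxide (OH⁻) < CN⁻ < HCOO⁻ < a dialkyl sulfide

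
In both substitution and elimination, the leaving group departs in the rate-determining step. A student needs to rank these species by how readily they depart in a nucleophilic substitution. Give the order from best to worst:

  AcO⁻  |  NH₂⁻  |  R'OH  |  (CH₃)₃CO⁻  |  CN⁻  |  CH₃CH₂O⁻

R'OH > AcO⁻ > CN⁻ > CH₃CH₂O⁻ > (CH₃)₃CO⁻ > NH₂⁻

Rank by basicity of the departing species: weakest base leaves most easily.
R'OH: pKₐ(R'OH₂⁺) ≈ -2.4
AcO⁻: pKₐ(CH₃COOH) ≈ 4.8
CN⁻: pKₐ(HCN) ≈ 9.2
CH₃CH₂O⁻: pKₐ(CH₃CH₂OH) ≈ 16
(CH₃)₃CO⁻: pKₐ(t-BuOH) ≈ 18
NH₂⁻: pKₐ(NH₃) ≈ 38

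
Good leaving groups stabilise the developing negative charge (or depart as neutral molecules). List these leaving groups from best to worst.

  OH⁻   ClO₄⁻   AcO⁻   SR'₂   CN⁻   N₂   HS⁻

N₂ > ClO₄⁻ > SR'₂ > AcO⁻ > HS⁻ > CN⁻ > OH⁻

N₂: no meaningful conjugate acid; N₂ departs as an exceptionally stable neutral molecule
ClO₄⁻: pKₐ(HClO₄) ≈ -10 — extremely weak base; rarely used for safety reasons
SR'₂: pKₐ(R'₂SH⁺) ≈ -7
AcO⁻: pKₐ(CH₃COOH) ≈ 4.8
HS⁻: pKₐ(H₂S) ≈ 7 — larger and more polarisable than the oxygen analogue
CN⁻: pKₐ(HCN) ≈ 9.2 — sp carbon stabilises the charge somewhat, but still a poor LG
OH⁻: pKₐ(H₂O) ≈ 15.7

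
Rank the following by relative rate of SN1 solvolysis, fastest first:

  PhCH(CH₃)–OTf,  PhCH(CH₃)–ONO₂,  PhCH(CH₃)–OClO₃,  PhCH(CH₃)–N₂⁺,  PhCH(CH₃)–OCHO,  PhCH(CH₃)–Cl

Identical carbon frameworks mean the comparison reduces to leaving-group quality.
The more stable X⁻ (or X) is on its own — i.e. the weaker a base it is — the better a leaving group it makes.
PhCH(CH₃)–N₂⁺ loses N₂: no meaningful conjugate acid; N₂ departs as an exceptionally stable neutral molecule
PhCH(CH₃)–OTf loses OTf⁻: pKₐ(CF₃SO₃H (triflic acid)) ≈ -14
PhCH(CH₃)–OClO₃ loses ClO₄⁻: pKₐ(HClO₄) ≈ -10
PhCH(CH₃)–Cl loses Cl⁻: pKₐ(HCl) ≈ -7
PhCH(CH₃)–ONO₂ loses NO₃⁻: pKₐ(HNO₃) ≈ -1.3
PhCH(CH₃)–OCHO loses HCOO⁻: pKₐ(HCOOH) ≈ 3.8

PhCH(CH₃)–N₂⁺ > PhCH(CH₃)–OTf > PhCH(CH₃)–OClO₃ > PhCH(CH₃)–Cl > PhCH(CH₃)–ONO₂ > PhCH(CH₃)–OCHO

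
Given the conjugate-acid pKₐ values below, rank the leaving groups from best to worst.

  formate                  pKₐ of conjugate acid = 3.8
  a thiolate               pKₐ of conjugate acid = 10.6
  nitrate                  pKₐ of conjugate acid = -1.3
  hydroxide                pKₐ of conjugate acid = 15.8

nitrate > formate > a thiolate > hydroxide

Lower conjugate-acid pKₐ ⇒ weaker base ⇒ better leaving group.
Sorting by the given values: nitrate (-1.3), formate (3.8), a thiolate (10.6), hydroxide (15.8).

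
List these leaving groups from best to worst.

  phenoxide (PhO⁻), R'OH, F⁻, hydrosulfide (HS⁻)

R'OH > F⁻ > hydrosulfide (HS⁻) > phenoxide (PhO⁻)

Rank by basicity of the departing species: weakest base leaves most easily.
R'OH: pKₐ(R'OH₂⁺) ≈ -2.4 — neutral; leaves from a protonated ether (an oxonium ion, R–O(H)R'⁺)
F⁻: pKₐ(HF) ≈ 3.2 — small and strongly basic; the poor halide leaving group
hydrosulfide (HS⁻): pKₐ(H₂S) ≈ 7
phenoxide (PhO⁻): pKₐ(C₆H₅OH (phenol)) ≈ 10 — resonance into the ring helps, but still a poor LG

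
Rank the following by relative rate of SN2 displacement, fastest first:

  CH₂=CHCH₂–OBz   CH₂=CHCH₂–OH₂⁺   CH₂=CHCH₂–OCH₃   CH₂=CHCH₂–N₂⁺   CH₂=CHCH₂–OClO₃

CH₂=CHCH₂–N₂⁺ > CH₂=CHCH₂–OClO₃ > CH₂=CHCH₂–OH₂⁺ > CH₂=CHCH₂–OBz > CH₂=CHCH₂–OCH₃

The skeletons are identical, so relative rate is governed entirely by leaving-group ability.
The more stable X⁻ (or X) is on its own — i.e. the weaker a base it is — the better a leaving group it makes.
CH₂=CHCH₂–N₂⁺ loses N₂: no meaningful conjugate acid; N₂ departs as an exceptionally stable neutral molecule
CH₂=CHCH₂–OClO₃ loses ClO₄⁻: pKₐ(HClO₄) ≈ -10
CH₂=CHCH₂–OH₂⁺ loses H₂O: pKₐ(H₃O⁺) ≈ -1.7
CH₂=CHCH₂–OBz loses PhCOO⁻: pKₐ(C₆H₅COOH) ≈ 4.2
CH₂=CHCH₂–OCH₃ loses CH₃O⁻: pKₐ(CH₃OH) ≈ 15.5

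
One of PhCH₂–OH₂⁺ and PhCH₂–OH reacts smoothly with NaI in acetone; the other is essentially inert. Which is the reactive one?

From PhCH₂–OH the departing group would be OH⁻ (pKₐ(H₂O) ≈ 15.7). Strong base; essentially never leaves without prior activation.
From PhCH₂–OH₂⁺ the leaving group is H₂O (pKₐ(H₃O⁺) ≈ -1.7). Neutral; leaves from a protonated alcohol (R–OH₂⁺).
(In practice PhCH₂–OH₂⁺ is made from PhCH₂–OH by protonation with strong acid, converting the leaving group from hydroxide to neutral water.)

PhCH₂–OH₂⁺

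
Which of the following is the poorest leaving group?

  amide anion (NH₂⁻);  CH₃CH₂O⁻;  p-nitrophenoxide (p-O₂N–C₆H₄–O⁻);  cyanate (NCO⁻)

amide anion (NH₂⁻)

Rank by basicity of the departing species: weakest base leaves most easily.
cyanate (NCO⁻): pKₐ(HOCN) ≈ 3.5
p-nitrophenoxide (p-O₂N–C₆H₄–O⁻): pKₐ(p-nitrophenol) ≈ 7.2
CH₃CH₂O⁻: pKₐ(CH₃CH₂OH) ≈ 16
amide anion (NH₂⁻): pKₐ(NH₃) ≈ 38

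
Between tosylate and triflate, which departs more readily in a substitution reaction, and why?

triflate

triflate is the better leaving group.
pKₐ(CF₃SO₃H (triflic acid)) ≈ -14 versus pKₐ(p-CH₃C₆H₄SO₃H (TsOH)) ≈ -2.8: triflate is the much weaker base.
Charge spread over three oxygens and a CF₃ group; the premier leaving group in synthesis.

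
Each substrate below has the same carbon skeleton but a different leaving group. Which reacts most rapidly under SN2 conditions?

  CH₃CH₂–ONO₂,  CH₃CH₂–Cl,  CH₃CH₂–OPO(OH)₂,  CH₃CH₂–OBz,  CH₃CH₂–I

Same R in every case — rank the leaving groups.
A good leaving group is a weak base: the lower the pKₐ of its conjugate acid, the more readily it departs.
CH₃CH₂–I loses I⁻: pKₐ(HI) ≈ -10
CH₃CH₂–Cl loses Cl⁻: pKₐ(HCl) ≈ -7
CH₃CH₂–ONO₂ loses NO₃⁻: pKₐ(HNO₃) ≈ -1.3
CH₃CH₂–OPO(OH)₂ loses H₂PO₄⁻: pKₐ(H₃PO₄) ≈ 2.1
CH₃CH₂–OBz loses PhCOO⁻: pKₐ(C₆H₅COOH) ≈ 4.2

CH₃CH₂–I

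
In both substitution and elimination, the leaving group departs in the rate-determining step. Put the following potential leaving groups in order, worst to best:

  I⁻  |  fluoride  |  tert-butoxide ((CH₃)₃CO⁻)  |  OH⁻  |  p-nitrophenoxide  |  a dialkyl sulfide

tert-butoxide ((CH₃)₃CO⁻) < OH⁻ < p-nitrophenoxide < fluoride < a dialkyl sulfide < I⁻

Rank by basicity of the departing species: weakest base leaves most easily.
I⁻: pKₐ(HI) ≈ -10
a dialkyl sulfide: pKₐ(R'₂SH⁺) ≈ -7
fluoride: pKₐ(HF) ≈ 3.2
p-nitrophenoxide: pKₐ(p-nitrophenol) ≈ 7.2
OH⁻: pKₐ(H₂O) ≈ 15.7
tert-butoxide ((CH₃)₃CO⁻): pKₐ(t-BuOH) ≈ 18
The question asks for worst first, so the sequence is read in increasing leaving-group ability.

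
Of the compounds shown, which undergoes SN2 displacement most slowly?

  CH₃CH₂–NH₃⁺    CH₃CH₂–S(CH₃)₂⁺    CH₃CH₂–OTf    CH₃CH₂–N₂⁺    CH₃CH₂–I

CH₃CH₂–NH₃⁺

Identical carbon frameworks mean the comparison reduces to leaving-group quality.
The more stable X⁻ (or X) is on its own — i.e. the weaker a base it is — the better a leaving group it makes.
CH₃CH₂–N₂⁺ loses N₂: no meaningful conjugate acid; N₂ departs as an exceptionally stable neutral molecule
CH₃CH₂–OTf loses OTf⁻: pKₐ(CF₃SO₃H (triflic acid)) ≈ -14
CH₃CH₂–I loses I⁻: pKₐ(HI) ≈ -10
CH₃CH₂–S(CH₃)₂⁺ loses SR'₂: pKₐ(R'₂SH⁺) ≈ -7
CH₃CH₂–NH₃⁺ loses NH₃: pKₐ(NH₄⁺) ≈ 9.2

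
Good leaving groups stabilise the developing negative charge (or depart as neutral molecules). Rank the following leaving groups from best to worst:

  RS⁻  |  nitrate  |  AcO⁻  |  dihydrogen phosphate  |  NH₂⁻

nitrate > dihydrogen phosphate > AcO⁻ > RS⁻ > NH₂⁻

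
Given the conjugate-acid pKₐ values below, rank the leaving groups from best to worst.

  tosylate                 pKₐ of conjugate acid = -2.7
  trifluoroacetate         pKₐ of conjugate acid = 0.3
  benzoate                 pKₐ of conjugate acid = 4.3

tosylate > trifluoroacetate > benzoate

Lower conjugate-acid pKₐ ⇒ weaker base ⇒ better leaving group.
Sorting by the given values: tosylate (-2.7), trifluoroacetate (0.3), benzoate (4.3).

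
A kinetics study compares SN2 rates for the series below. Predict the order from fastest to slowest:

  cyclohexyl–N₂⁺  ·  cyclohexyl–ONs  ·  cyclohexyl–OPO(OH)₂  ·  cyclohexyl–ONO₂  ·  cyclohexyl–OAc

cyclohexyl–N₂⁺ > cyclohexyl–ONs > cyclohexyl–ONO₂ > cyclohexyl–OPO(OH)₂ > cyclohexyl–OAc

With the same alkyl group throughout, only the leaving group differentiates the rates.
Leaving-group ability tracks the stability of the departed species; conjugate-acid pKₐ is the usual yardstick (lower pKₐ → better LG).
cyclohexyl–N₂⁺ loses N₂: no meaningful conjugate acid; N₂ departs as an exceptionally stable neutral molecule
cyclohexyl–ONs loses ONs⁻: pKₐ(p-O₂NC₆H₄SO₃H) ≈ -3.5
cyclohexyl–ONO₂ loses NO₃⁻: pKₐ(HNO₃) ≈ -1.3
cyclohexyl–OPO(OH)₂ loses H₂PO₄⁻: pKₐ(H₃PO₄) ≈ 2.1
cyclohexyl–OAc loses AcO⁻: pKₐ(CH₃COOH) ≈ 4.8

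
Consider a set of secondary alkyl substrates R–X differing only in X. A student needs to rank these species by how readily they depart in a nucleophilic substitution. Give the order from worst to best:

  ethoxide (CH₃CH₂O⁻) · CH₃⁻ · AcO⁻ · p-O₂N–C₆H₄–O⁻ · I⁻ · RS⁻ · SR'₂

CH₃⁻ < ethoxide (CH₃CH₂O⁻) < RS⁻ < p-O₂N–C₆H₄–O⁻ < AcO⁻ < SR'₂ < I⁻

The more stable X⁻ (or X) is on its own — i.e. the weaker a base it is — the better a leaving group it makes.
I⁻: pKₐ(HI) ≈ -10
SR'₂: pKₐ(R'₂SH⁺) ≈ -7
AcO⁻: pKₐ(CH₃COOH) ≈ 4.8
p-O₂N–C₆H₄–O⁻: pKₐ(p-nitrophenol) ≈ 7.2
RS⁻: pKₐ(RSH (a thiol)) ≈ 10.5
ethoxide (CH₃CH₂O⁻): pKₐ(CH₃CH₂OH) ≈ 16
CH₃⁻: pKₐ(CH₄) ≈ 48
Reversing gives the worst-to-best order requested.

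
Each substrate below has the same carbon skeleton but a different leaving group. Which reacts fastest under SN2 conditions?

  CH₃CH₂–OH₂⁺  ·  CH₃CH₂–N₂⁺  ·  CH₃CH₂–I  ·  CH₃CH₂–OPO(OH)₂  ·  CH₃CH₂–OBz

CH₃CH₂–N₂⁺

With the same alkyl group throughout, only the leaving group differentiates the rates.
The more stable X⁻ (or X) is on its own — i.e. the weaker a base it is — the better a leaving group it makes.
CH₃CH₂–N₂⁺ loses N₂: no meaningful conjugate acid; N₂ departs as an exceptionally stable neutral molecule
CH₃CH₂–I loses I⁻: pKₐ(HI) ≈ -10
CH₃CH₂–OH₂⁺ loses H₂O: pKₐ(H₃O⁺) ≈ -1.7
CH₃CH₂–OPO(OH)₂ loses H₂PO₄⁻: pKₐ(H₃PO₄) ≈ 2.1
CH₃CH₂–OBz loses PhCOO⁻: pKₐ(C₆H₅COOH) ≈ 4.2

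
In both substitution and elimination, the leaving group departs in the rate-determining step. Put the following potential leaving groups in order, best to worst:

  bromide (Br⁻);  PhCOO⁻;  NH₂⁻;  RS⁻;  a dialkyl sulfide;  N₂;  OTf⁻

The more stable X⁻ (or X) is on its own — i.e. the weaker a base it is — the better a leaving group it makes.
N₂: no meaningful conjugate acid; N₂ departs as an exceptionally stable neutral molecule
OTf⁻: pKₐ(CF₃SO₃H (triflic acid)) ≈ -14
bromide (Br⁻): pKₐ(HBr) ≈ -9
a dialkyl sulfide: pKₐ(R'₂SH⁺) ≈ -7
PhCOO⁻: pKₐ(C₆H₅COOH) ≈ 4.2
RS⁻: pKₐ(RSH (a thiol)) ≈ 10.5
NH₂⁻: pKₐ(NH₃) ≈ 38

N₂ > OTf⁻ > bromide (Br⁻) > a dialkyl sulfide > PhCOO⁻ > RS⁻ > NH₂⁻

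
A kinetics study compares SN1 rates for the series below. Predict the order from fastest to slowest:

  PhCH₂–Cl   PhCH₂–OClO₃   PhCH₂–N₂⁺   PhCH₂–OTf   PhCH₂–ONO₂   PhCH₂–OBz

The skeletons are identical, so relative rate is governed entirely by leaving-group ability.
Rank by basicity of the departing species: weakest base leaves most easily.
PhCH₂–N₂⁺ loses N₂: no meaningful conjugate acid; N₂ departs as an exceptionally stable neutral molecule
PhCH₂–OTf loses OTf⁻: pKₐ(CF₃SO₃H (triflic acid)) ≈ -14
PhCH₂–OClO₃ loses ClO₄⁻: pKₐ(HClO₄) ≈ -10
PhCH₂–Cl loses Cl⁻: pKₐ(HCl) ≈ -7
PhCH₂–ONO₂ loses NO₃⁻: pKₐ(HNO₃) ≈ -1.3
PhCH₂–OBz loses PhCOO⁻: pKₐ(C₆H₅COOH) ≈ 4.2

PhCH₂–N₂⁺ > PhCH₂–OTf > PhCH₂–OClO₃ > PhCH₂–Cl > PhCH₂–ONO₂ > PhCH₂–OBz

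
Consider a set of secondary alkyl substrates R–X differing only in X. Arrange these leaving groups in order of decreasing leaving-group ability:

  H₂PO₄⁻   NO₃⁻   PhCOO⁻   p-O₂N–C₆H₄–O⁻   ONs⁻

Leaving-group ability tracks the stability of the departed species; conjugate-acid pKₐ is the usual yardstick (lower pKₐ → better LG).
ONs⁻: pKₐ(p-O₂NC₆H₄SO₃H) ≈ -3.5 — p-nitro group further stabilises the sulfonate
NO₃⁻: pKₐ(HNO₃) ≈ -1.3
H₂PO₄⁻: pKₐ(H₃PO₄) ≈ 2.1 — moderate base; biological leaving group after further activation
PhCOO⁻: pKₐ(C₆H₅COOH) ≈ 4.2 — aryl carboxylate
p-O₂N–C₆H₄–O⁻: pKₐ(p-nitrophenol) ≈ 7.2

ONs⁻ > NO₃⁻ > H₂PO₄⁻ > PhCOO⁻ > p-O₂N–C₆H₄–O⁻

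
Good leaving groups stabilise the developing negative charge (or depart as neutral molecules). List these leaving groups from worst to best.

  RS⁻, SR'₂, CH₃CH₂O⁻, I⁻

CH₃CH₂O⁻ < RS⁻ < SR'₂ < I⁻

Leaving-group ability tracks the stability of the departed species; conjugate-acid pKₐ is the usual yardstick (lower pKₐ → better LG).
I⁻: pKₐ(HI) ≈ -10
SR'₂: pKₐ(R'₂SH⁺) ≈ -7 — neutral; leaves from a sulfonium salt (R–SR'₂⁺)
RS⁻: pKₐ(RSH (a thiol)) ≈ 10.5 — moderately basic; rarely leaves without activation
CH₃CH₂O⁻: pKₐ(CH₃CH₂OH) ≈ 16
The question asks for worst first, so the sequence is read in increasing leaving-group ability.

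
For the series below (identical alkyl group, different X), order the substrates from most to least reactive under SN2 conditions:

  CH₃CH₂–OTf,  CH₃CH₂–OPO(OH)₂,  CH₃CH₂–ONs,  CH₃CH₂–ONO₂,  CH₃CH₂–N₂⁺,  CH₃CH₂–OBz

With the same alkyl group throughout, only the leaving group differentiates the rates.
The more stable X⁻ (or X) is on its own — i.e. the weaker a base it is — the better a leaving group it makes.
CH₃CH₂–N₂⁺ loses N₂: no meaningful conjugate acid; N₂ departs as an exceptionally stable neutral molecule
CH₃CH₂–OTf loses OTf⁻: pKₐ(CF₃SO₃H (triflic acid)) ≈ -14
CH₃CH₂–ONs loses ONs⁻: pKₐ(p-O₂NC₆H₄SO₃H) ≈ -3.5
CH₃CH₂–ONO₂ loses NO₃⁻: pKₐ(HNO₃) ≈ -1.3
CH₃CH₂–OPO(OH)₂ loses H₂PO₄⁻: pKₐ(H₃PO₄) ≈ 2.1
CH₃CH₂–OBz loses PhCOO⁻: pKₐ(C₆H₅COOH) ≈ 4.2

CH₃CH₂–N₂⁺ > CH₃CH₂–OTf > CH₃CH₂–ONs > CH₃CH₂–ONO₂ > CH₃CH₂–OPO(OH)₂ > CH₃CH₂–OBz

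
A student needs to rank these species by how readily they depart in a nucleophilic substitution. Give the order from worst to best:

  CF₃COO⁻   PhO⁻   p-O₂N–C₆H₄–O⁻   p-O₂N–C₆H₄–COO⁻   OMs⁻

PhO⁻ < p-O₂N–C₆H₄–O⁻ < p-O₂N–C₆H₄–COO⁻ < CF₃COO⁻ < OMs⁻

Rank by basicity of the departing species: weakest base leaves most easily.
OMs⁻: pKₐ(CH₃SO₃H (MsOH)) ≈ -1.9
CF₃COO⁻: pKₐ(CF₃COOH) ≈ 0.2
p-O₂N–C₆H₄–COO⁻: pKₐ(p-nitrobenzoic acid) ≈ 3.4
p-O₂N–C₆H₄–O⁻: pKₐ(p-nitrophenol) ≈ 7.2
PhO⁻: pKₐ(C₆H₅OH (phenol)) ≈ 10
The question asks for worst first, so the sequence is read in increasing leaving-group ability.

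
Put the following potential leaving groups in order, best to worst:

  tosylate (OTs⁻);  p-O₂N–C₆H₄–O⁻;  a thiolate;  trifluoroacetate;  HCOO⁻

tosylate (OTs⁻) > trifluoroacetate > HCOO⁻ > p-O₂N–C₆H₄–O⁻ > a thiolate

The more stable X⁻ (or X) is on its own — i.e. the weaker a base it is — the better a leaving group it makes.
tosylate (OTs⁻): pKₐ(p-CH₃C₆H₄SO₃H (TsOH)) ≈ -2.8 — resonance-delocalised arenesulfonate
trifluoroacetate: pKₐ(CF₃COOH) ≈ 0.2 — strongly electron-withdrawing CF₃ stabilises the carboxylate
HCOO⁻: pKₐ(HCOOH) ≈ 3.8 — resonance-stabilised carboxylate
p-O₂N–C₆H₄–O⁻: pKₐ(p-nitrophenol) ≈ 7.2 — nitro group delocalises the charge; the classic chromogenic LG
a thiolate: pKₐ(RSH (a thiol)) ≈ 10.5 — moderately basic; rarely leaves without activation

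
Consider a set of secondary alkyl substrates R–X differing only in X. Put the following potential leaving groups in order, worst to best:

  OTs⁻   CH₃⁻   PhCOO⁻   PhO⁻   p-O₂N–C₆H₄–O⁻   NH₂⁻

OTs⁻: pKₐ(p-CH₃C₆H₄SO₃H (TsOH)) ≈ -2.8
PhCOO⁻: pKₐ(C₆H₅COOH) ≈ 4.2
p-O₂N–C₆H₄–O⁻: pKₐ(p-nitrophenol) ≈ 7.2
PhO⁻: pKₐ(C₆H₅OH (phenol)) ≈ 10
NH₂⁻: pKₐ(NH₃) ≈ 38
CH₃⁻: pKₐ(CH₄) ≈ 48
The question asks for worst first, so the sequence is read in increasing leaving-group ability.

CH₃⁻ < NH₂⁻ < PhO⁻ < p-O₂N–C₆H₄–O⁻ < PhCOO⁻ < OTs⁻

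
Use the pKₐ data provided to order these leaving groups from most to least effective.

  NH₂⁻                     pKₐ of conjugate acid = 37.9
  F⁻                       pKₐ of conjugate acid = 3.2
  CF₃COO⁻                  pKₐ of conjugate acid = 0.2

Lower conjugate-acid pKₐ ⇒ weaker base ⇒ better leaving group.
Sorting by the given values: CF₃COO⁻ (0.2), F⁻ (3.2), NH₂⁻ (37.9).

CF₃COO⁻ > F⁻ > NH₂⁻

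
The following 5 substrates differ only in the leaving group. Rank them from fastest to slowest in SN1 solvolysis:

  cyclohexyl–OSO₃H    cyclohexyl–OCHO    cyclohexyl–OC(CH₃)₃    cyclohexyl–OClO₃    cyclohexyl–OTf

cyclohexyl–OTf > cyclohexyl–OClO₃ > cyclohexyl–OSO₃H > cyclohexyl–OCHO > cyclohexyl–OC(CH₃)₃

The skeletons are identical, so relative rate is governed entirely by leaving-group ability.
A good leaving group is a weak base: the lower the pKₐ of its conjugate acid, the more readily it departs.
cyclohexyl–OTf loses OTf⁻: pKₐ(CF₃SO₃H (triflic acid)) ≈ -14
cyclohexyl–OClO₃ loses ClO₄⁻: pKₐ(HClO₄) ≈ -10
cyclohexyl–OSO₃H loses HSO₄⁻: pKₐ(H₂SO₄) ≈ -3
cyclohexyl–OCHO loses HCOO⁻: pKₐ(HCOOH) ≈ 3.8
cyclohexyl–OC(CH₃)₃ loses (CH₃)₃CO⁻: pKₐ(t-BuOH) ≈ 18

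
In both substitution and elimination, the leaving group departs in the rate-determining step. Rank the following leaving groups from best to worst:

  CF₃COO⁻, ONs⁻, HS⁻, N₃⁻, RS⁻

ONs⁻ > CF₃COO⁻ > N₃⁻ > HS⁻ > RS⁻

The more stable X⁻ (or X) is on its own — i.e. the weaker a base it is — the better a leaving group it makes.
ONs⁻: pKₐ(p-O₂NC₆H₄SO₃H) ≈ -3.5
CF₃COO⁻: pKₐ(CF₃COOH) ≈ 0.2
N₃⁻: pKₐ(HN₃) ≈ 4.7
HS⁻: pKₐ(H₂S) ≈ 7
RS⁻: pKₐ(RSH (a thiol)) ≈ 10.5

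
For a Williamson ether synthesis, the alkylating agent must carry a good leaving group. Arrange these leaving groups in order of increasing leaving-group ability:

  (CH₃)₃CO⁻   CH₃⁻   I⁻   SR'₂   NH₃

A good leaving group is a weak base: the lower the pKₐ of its conjugate acid, the more readily it departs.
I⁻: pKₐ(HI) ≈ -10
SR'₂: pKₐ(R'₂SH⁺) ≈ -7
NH₃: pKₐ(NH₄⁺) ≈ 9.2
(CH₃)₃CO⁻: pKₐ(t-BuOH) ≈ 18
CH₃⁻: pKₐ(CH₄) ≈ 48
Reversing gives the worst-to-best order requested.

CH₃⁻ < (CH₃)₃CO⁻ < NH₃ < SR'₂ < I⁻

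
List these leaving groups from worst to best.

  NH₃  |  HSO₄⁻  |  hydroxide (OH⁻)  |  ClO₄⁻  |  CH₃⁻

CH₃⁻ < hydroxide (OH⁻) < NH₃ < HSO₄⁻ < ClO₄⁻

ClO₄⁻: pKₐ(HClO₄) ≈ -10 — extremely weak base; rarely used for safety reasons
HSO₄⁻: pKₐ(H₂SO₄) ≈ -3 — conjugate base of a strong mineral acid
NH₃: pKₐ(NH₄⁺) ≈ 9.2 — neutral but moderately basic; leaves from R–NH₃⁺
hydroxide (OH⁻): pKₐ(H₂O) ≈ 15.7 — strong base; essentially never leaves without prior activation
CH₃⁻: pKₐ(CH₄) ≈ 48 — unstabilised carbanion; the worst conceivable leaving group
The question asks for worst first, so the sequence is read in increasing leaving-group ability.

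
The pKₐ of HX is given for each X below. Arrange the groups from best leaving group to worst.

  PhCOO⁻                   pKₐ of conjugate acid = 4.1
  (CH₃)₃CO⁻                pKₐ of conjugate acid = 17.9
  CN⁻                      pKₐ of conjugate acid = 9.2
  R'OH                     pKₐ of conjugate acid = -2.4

R'OH > PhCOO⁻ > CN⁻ > (CH₃)₃CO⁻

Lower conjugate-acid pKₐ ⇒ weaker base ⇒ better leaving group.
Sorting by the given values: R'OH (-2.4), PhCOO⁻ (4.1), CN⁻ (9.2), (CH₃)₃CO⁻ (17.9).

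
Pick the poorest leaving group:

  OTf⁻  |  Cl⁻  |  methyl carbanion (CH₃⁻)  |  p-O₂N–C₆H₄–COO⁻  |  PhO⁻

methyl carbanion (CH₃⁻)

OTf⁻: pKₐ(CF₃SO₃H (triflic acid)) ≈ -14
Cl⁻: pKₐ(HCl) ≈ -7
p-O₂N–C₆H₄–COO⁻: pKₐ(p-nitrobenzoic acid) ≈ 3.4
PhO⁻: pKₐ(C₆H₅OH (phenol)) ≈ 10
methyl carbanion (CH₃⁻): pKₐ(CH₄) ≈ 48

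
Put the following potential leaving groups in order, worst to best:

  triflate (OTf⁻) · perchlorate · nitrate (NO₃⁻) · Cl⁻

triflate (OTf⁻): pKₐ(CF₃SO₃H (triflic acid)) ≈ -14 — charge spread over three oxygens and a CF₃ group; the premier leaving group in synthesis
perchlorate: pKₐ(HClO₄) ≈ -10
Cl⁻: pKₐ(HCl) ≈ -7 — moderately weak base
nitrate (NO₃⁻): pKₐ(HNO₃) ≈ -1.3 — resonance-delocalised over three oxygens
Listed from poorest to best leaving group as asked.

nitrate (NO₃⁻) < Cl⁻ < perchlorate < triflate (OTf⁻)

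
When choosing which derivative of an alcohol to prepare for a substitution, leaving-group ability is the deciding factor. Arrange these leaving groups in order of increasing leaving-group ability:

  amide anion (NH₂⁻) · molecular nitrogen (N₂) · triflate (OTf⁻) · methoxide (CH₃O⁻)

The more stable X⁻ (or X) is on its own — i.e. the weaker a base it is — the better a leaving group it makes.
molecular nitrogen (N₂): no meaningful conjugate acid; N₂ departs as an exceptionally stable neutral molecule
triflate (OTf⁻): pKₐ(CF₃SO₃H (triflic acid)) ≈ -14 — charge spread over three oxygens and a CF₃ group; the premier leaving group in synthesis
methoxide (CH₃O⁻): pKₐ(CH₃OH) ≈ 15.5 — strong base; alkoxides do not leave unassisted
amide anion (NH₂⁻): pKₐ(NH₃) ≈ 38
Listed from poorest to best leaving group as asked.

amide anion (NH₂⁻) < methoxide (CH₃O⁻) < triflate (OTf⁻) < molecular nitrogen (N₂)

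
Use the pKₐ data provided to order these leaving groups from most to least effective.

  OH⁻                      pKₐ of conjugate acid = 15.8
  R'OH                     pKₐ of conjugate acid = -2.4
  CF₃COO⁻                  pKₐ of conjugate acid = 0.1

R'OH > CF₃COO⁻ > OH⁻

Lower conjugate-acid pKₐ ⇒ weaker base ⇒ better leaving group.
Sorting by the given values: R'OH (-2.4), CF₃COO⁻ (0.1), OH⁻ (15.8).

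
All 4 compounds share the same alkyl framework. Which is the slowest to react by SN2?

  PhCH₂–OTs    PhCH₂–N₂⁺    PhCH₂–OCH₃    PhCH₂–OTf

PhCH₂–OCH₃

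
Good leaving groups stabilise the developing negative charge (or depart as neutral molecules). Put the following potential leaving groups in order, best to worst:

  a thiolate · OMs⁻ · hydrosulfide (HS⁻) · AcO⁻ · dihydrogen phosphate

OMs⁻ > dihydrogen phosphate > AcO⁻ > hydrosulfide (HS⁻) > a thiolate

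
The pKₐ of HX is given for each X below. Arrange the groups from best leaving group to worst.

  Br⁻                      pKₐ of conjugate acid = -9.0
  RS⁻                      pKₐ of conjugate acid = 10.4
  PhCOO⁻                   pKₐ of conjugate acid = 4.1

Lower conjugate-acid pKₐ ⇒ weaker base ⇒ better leaving group.
Sorting by the given values: Br⁻ (-9.0), PhCOO⁻ (4.1), RS⁻ (10.4).

Br⁻ > PhCOO⁻ > RS⁻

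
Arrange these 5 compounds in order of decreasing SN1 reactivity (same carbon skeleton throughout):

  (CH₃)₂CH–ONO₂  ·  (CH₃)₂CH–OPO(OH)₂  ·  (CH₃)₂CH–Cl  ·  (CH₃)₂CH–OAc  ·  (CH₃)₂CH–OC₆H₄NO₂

The skeletons are identical, so relative rate is governed entirely by leaving-group ability.
A good leaving group is a weak base: the lower the pKₐ of its conjugate acid, the more readily it departs.
(CH₃)₂CH–Cl loses Cl⁻: pKₐ(HCl) ≈ -7
(CH₃)₂CH–ONO₂ loses NO₃⁻: pKₐ(HNO₃) ≈ -1.3
(CH₃)₂CH–OPO(OH)₂ loses H₂PO₄⁻: pKₐ(H₃PO₄) ≈ 2.1
(CH₃)₂CH–OAc loses AcO⁻: pKₐ(CH₃COOH) ≈ 4.8
(CH₃)₂CH–OC₆H₄NO₂ loses p-O₂N–C₆H₄–O⁻: pKₐ(p-nitrophenol) ≈ 7.2

(CH₃)₂CH–Cl > (CH₃)₂CH–ONO₂ > (CH₃)₂CH–OPO(OH)₂ > (CH₃)₂CH–OAc > (CH₃)₂CH–OC₆H₄NO₂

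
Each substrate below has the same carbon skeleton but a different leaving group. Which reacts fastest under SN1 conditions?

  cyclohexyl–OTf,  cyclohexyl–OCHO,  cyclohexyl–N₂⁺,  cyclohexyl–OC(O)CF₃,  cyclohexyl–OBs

The skeletons are identical, so relative rate is governed entirely by leaving-group ability.
A good leaving group is a weak base: the lower the pKₐ of its conjugate acid, the more readily it departs.
cyclohexyl–N₂⁺ loses N₂: no meaningful conjugate acid; N₂ departs as an exceptionally stable neutral molecule
cyclohexyl–OTf loses OTf⁻: pKₐ(CF₃SO₃H (triflic acid)) ≈ -14
cyclohexyl–OBs loses OBs⁻: pKₐ(p-BrC₆H₄SO₃H) ≈ -2.8
cyclohexyl–OC(O)CF₃ loses CF₃COO⁻: pKₐ(CF₃COOH) ≈ 0.2
cyclohexyl–OCHO loses HCOO⁻: pKₐ(HCOOH) ≈ 3.8

cyclohexyl–N₂⁺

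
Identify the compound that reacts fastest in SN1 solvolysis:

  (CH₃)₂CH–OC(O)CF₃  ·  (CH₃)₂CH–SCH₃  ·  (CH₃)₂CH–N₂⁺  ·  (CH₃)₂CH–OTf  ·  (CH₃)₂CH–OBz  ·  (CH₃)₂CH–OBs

(CH₃)₂CH–N₂⁺

Identical carbon frameworks mean the comparison reduces to leaving-group quality.
A good leaving group is a weak base: the lower the pKₐ of its conjugate acid, the more readily it departs.
(CH₃)₂CH–N₂⁺ loses N₂: no meaningful conjugate acid; N₂ departs as an exceptionally stable neutral molecule
(CH₃)₂CH–OTf loses OTf⁻: pKₐ(CF₃SO₃H (triflic acid)) ≈ -14
(CH₃)₂CH–OBs loses OBs⁻: pKₐ(p-BrC₆H₄SO₃H) ≈ -2.8
(CH₃)₂CH–OC(O)CF₃ loses CF₃COO⁻: pKₐ(CF₃COOH) ≈ 0.2
(CH₃)₂CH–OBz loses PhCOO⁻: pKₐ(C₆H₅COOH) ≈ 4.2
(CH₃)₂CH–SCH₃ loses RS⁻: pKₐ(RSH (a thiol)) ≈ 10.5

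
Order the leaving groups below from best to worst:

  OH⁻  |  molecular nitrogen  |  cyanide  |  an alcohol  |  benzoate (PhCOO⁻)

molecular nitrogen > an alcohol > benzoate (PhCOO⁻) > cyanide > OH⁻

A good leaving group is a weak base: the lower the pKₐ of its conjugate acid, the more readily it departs.
molecular nitrogen: no meaningful conjugate acid; N₂ departs as an exceptionally stable neutral molecule
an alcohol: pKₐ(R'OH₂⁺) ≈ -2.4
benzoate (PhCOO⁻): pKₐ(C₆H₅COOH) ≈ 4.2
cyanide: pKₐ(HCN) ≈ 9.2
OH⁻: pKₐ(H₂O) ≈ 15.7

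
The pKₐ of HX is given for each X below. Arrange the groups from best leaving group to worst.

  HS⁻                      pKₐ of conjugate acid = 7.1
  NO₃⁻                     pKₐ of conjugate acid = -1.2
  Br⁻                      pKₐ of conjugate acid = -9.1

Lower conjugate-acid pKₐ ⇒ weaker base ⇒ better leaving group.
Sorting by the given values: Br⁻ (-9.1), NO₃⁻ (-1.2), HS⁻ (7.1).

Br⁻ > NO₃⁻ > HS⁻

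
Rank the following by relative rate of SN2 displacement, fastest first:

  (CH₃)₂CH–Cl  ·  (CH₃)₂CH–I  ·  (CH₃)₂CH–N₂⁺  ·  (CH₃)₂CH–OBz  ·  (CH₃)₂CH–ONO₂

(CH₃)₂CH–N₂⁺ > (CH₃)₂CH–I > (CH₃)₂CH–Cl > (CH₃)₂CH–ONO₂ > (CH₃)₂CH–OBz

The skeletons are identical, so relative rate is governed entirely by leaving-group ability.
A good leaving group is a weak base: the lower the pKₐ of its conjugate acid, the more readily it departs.
(CH₃)₂CH–N₂⁺ loses N₂: no meaningful conjugate acid; N₂ departs as an exceptionally stable neutral molecule
(CH₃)₂CH–I loses I⁻: pKₐ(HI) ≈ -10
(CH₃)₂CH–Cl loses Cl⁻: pKₐ(HCl) ≈ -7
(CH₃)₂CH–ONO₂ loses NO₃⁻: pKₐ(HNO₃) ≈ -1.3
(CH₃)₂CH–OBz loses PhCOO⁻: pKₐ(C₆H₅COOH) ≈ 4.2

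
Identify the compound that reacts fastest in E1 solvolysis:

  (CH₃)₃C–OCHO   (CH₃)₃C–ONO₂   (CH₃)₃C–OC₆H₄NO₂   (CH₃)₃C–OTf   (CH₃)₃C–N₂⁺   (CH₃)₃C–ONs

(CH₃)₃C–N₂⁺

Same R in every case — rank the leaving groups.
The more stable X⁻ (or X) is on its own — i.e. the weaker a base it is — the better a leaving group it makes.
(CH₃)₃C–N₂⁺ loses N₂: no meaningful conjugate acid; N₂ departs as an exceptionally stable neutral molecule
(CH₃)₃C–OTf loses OTf⁻: pKₐ(CF₃SO₃H (triflic acid)) ≈ -14
(CH₃)₃C–ONs loses ONs⁻: pKₐ(p-O₂NC₆H₄SO₃H) ≈ -3.5
(CH₃)₃C–ONO₂ loses NO₃⁻: pKₐ(HNO₃) ≈ -1.3
(CH₃)₃C–OCHO loses HCOO⁻: pKₐ(HCOOH) ≈ 3.8
(CH₃)₃C–OC₆H₄NO₂ loses p-O₂N–C₆H₄–O⁻: pKₐ(p-nitrophenol) ≈ 7.2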